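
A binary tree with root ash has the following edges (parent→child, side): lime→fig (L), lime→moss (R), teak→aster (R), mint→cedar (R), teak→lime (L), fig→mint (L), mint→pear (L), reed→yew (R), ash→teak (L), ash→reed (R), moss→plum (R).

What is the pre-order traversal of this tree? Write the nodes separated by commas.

ash, teak, lime, fig, mint, pear, cedar, moss, plum, aster, reed, yew

Pre-order visits the node, then its left subtree, then its right subtree.
Visit ash.
At ash: go left to teak.
  Visit teak.
  At teak: go left to lime.
    Visit lime.
    At lime: go left to fig.
      Visit fig.
      At fig: go left to mint.
        Visit mint.
        At mint: go left to pear.
          pear is a leaf — visit pear.
        At mint: go right to cedar.
          cedar is a leaf — visit cedar.
      At fig: no right child.
    At lime: go right to moss.
      Visit moss.
      At moss: no left child.
      At moss: go right to plum.
        plum is a leaf — visit plum.
  At teak: go right to aster.
    aster is a leaf — visit aster.
At ash: go right to reed.
  Visit reed.
  At reed: no left child.
  At reed: go right to yew.
    yew is a leaf — visit yew.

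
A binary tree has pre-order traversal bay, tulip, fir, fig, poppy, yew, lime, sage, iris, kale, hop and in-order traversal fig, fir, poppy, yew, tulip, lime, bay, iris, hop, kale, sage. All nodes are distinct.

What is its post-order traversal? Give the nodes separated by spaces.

The first element of pre-order is the root; it splits in-order into left and right subtrees.
Root bay: left subtree has 6 nodes {fig, fir, poppy, yew, tulip, lime}, right has 4 {iris, hop, kale, sage}.
  Root tulip: left subtree has 4 nodes {fig, fir, poppy, yew}, right has 1 {lime}.
    Root fir: left subtree has 1 node {fig}, right has 2 {poppy, yew}.
      Root poppy: left subtree has 0 nodes { }, right has 1 {yew}.
  Root sage: left subtree has 3 nodes {iris, hop, kale}, right has 0 { }.
    Root iris: left subtree has 0 nodes { }, right has 2 {hop, kale}.
      Root kale: left subtree has 1 node {hop}, right has 0 { }.

fig yew poppy fir lime tulip hop kale iris sage bay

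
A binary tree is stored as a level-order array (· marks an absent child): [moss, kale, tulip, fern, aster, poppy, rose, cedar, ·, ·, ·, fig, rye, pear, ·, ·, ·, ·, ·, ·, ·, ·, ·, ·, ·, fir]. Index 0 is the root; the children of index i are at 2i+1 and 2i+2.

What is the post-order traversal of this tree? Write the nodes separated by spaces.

Post-order visits the left subtree, then the right subtree, then the node.
At moss: go left to kale.
  At kale: go left to fern.
    At fern: go left to cedar.
      cedar is a leaf — visit cedar.
    At fern: no right child.
    Visit fern.
  At kale: go right to aster.
    aster is a leaf — visit aster.
  Visit kale.
At moss: go right to tulip.
  At tulip: go left to poppy.
    At poppy: go left to fig.
      fig is a leaf — visit fig.
    At poppy: go right to rye.
      At rye: go left to fir.
        fir is a leaf — visit fir.
      At rye: no right child.
      Visit rye.
    Visit poppy.
  At tulip: go right to rose.
    At rose: go left to pear.
      pear is a leaf — visit pear.
    At rose: no right child.
    Visit rose.
  Visit tulip.
Visit moss.

cedar fern aster kale fig fir rye poppy pear rose tulip moss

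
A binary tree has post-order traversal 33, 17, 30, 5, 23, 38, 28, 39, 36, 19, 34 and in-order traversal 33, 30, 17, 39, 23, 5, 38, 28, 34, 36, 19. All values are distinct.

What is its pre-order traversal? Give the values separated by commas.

34, 39, 30, 33, 17, 28, 38, 23, 5, 19, 36

The last element of post-order is the root; it splits in-order into left and right subtrees.
Root 34: left subtree has 8 nodes {33, 30, 17, 39, 23, 5, 38, 28}, right has 2 {36, 19}.
  Root 39: left subtree has 3 nodes {33, 30, 17}, right has 4 {23, 5, 38, 28}.
    Root 30: left subtree has 1 node {33}, right has 1 {17}.
    Root 28: left subtree has 3 nodes {23, 5, 38}, right has 0 { }.
      Root 38: left subtree has 2 nodes {23, 5}, right has 0 { }.
        Root 23: left subtree has 0 nodes { }, right has 1 {5}.
  Root 19: left subtree has 1 node {36}, right has 0 { }.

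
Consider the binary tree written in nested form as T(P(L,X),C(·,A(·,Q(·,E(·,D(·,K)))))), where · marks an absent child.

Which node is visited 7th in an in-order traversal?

In-order visits the left subtree, then the node, then the right subtree.
At T: go left to P.
  At P: go left to L.
    L is a leaf — visit L.
  Visit P.
  At P: go right to X.
    X is a leaf — visit X.
Visit T.
At T: go right to C.
  At C: no left child.
  Visit C.
  At C: go right to A.
    At A: no left child.
    Visit A.
    At A: go right to Q.
      At Q: no left child.
      Visit Q.
      At Q: go right to E.
        At E: no left child.
        Visit E.
        At E: go right to D.
          At D: no left child.
          Visit D.
          At D: go right to K.
            K is a leaf — visit K.
Full in-order sequence: L, P, X, T, C, A, Q, E, D, K.

Q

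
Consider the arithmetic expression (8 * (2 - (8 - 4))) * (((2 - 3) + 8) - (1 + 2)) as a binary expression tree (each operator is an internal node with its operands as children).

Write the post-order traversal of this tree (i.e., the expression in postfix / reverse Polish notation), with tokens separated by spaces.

8 2 8 4 - - * 2 3 - 8 + 1 2 + - *

Post-order on an expression tree gives postfix notation: for each operator, emit left operand, right operand, then the operator.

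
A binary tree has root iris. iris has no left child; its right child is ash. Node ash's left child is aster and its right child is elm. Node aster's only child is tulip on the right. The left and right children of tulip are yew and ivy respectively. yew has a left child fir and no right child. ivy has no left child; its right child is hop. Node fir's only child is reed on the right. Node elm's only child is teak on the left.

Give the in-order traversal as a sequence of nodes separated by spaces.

In-order visits the left subtree, then the node, then the right subtree.
At iris: no left child.
Visit iris.
At iris: go right to ash.
  At ash: go left to aster.
    At aster: no left child.
    Visit aster.
    At aster: go right to tulip.
      At tulip: go left to yew.
        At yew: go left to fir.
          At fir: no left child.
          Visit fir.
          At fir: go right to reed.
            reed is a leaf — visit reed.
        Visit yew.
        At yew: no right child.
      Visit tulip.
      At tulip: go right to ivy.
        At ivy: no left child.
        Visit ivy.
        At ivy: go right to hop.
          hop is a leaf — visit hop.
  Visit ash.
  At ash: go right to elm.
    At elm: go left to teak.
      teak is a leaf — visit teak.
    Visit elm.
    At elm: no right child.

iris aster fir reed yew tulip ivy hop ash teak elm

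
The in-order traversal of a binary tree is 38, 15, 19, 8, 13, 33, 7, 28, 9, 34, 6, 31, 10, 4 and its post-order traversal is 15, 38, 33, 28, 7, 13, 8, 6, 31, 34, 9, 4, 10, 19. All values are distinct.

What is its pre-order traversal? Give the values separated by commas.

19, 38, 15, 10, 9, 8, 13, 7, 33, 28, 34, 31, 6, 4

The last element of post-order is the root; it splits in-order into left and right subtrees.
Root 19: left subtree has 2 nodes {38, 15}, right has 11 {8, 13, 33, 7, 28, 9, 34, 6, 31, 10, 4}.
  Root 38: left subtree has 0 nodes { }, right has 1 {15}.
  Root 10: left subtree has 9 nodes {8, 13, 33, 7, 28, 9, 34, 6, 31}, right has 1 {4}.
    Root 9: left subtree has 5 nodes {8, 13, 33, 7, 28}, right has 3 {34, 6, 31}.
      Root 8: left subtree has 0 nodes { }, right has 4 {13, 33, 7, 28}.
        Root 13: left subtree has 0 nodes { }, right has 3 {33, 7, 28}.
          Root 7: left subtree has 1 node {33}, right has 1 {28}.
      Root 34: left subtree has 0 nodes { }, right has 2 {6, 31}.
        Root 31: left subtree has 1 node {6}, right has 0 { }.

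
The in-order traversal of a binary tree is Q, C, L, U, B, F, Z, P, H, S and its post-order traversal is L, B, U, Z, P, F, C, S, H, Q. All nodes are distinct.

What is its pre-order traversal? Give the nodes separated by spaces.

The last element of post-order is the root; it splits in-order into left and right subtrees.
Root Q: left subtree has 0 nodes { }, right has 9 {C, L, U, B, F, Z, P, H, S}.
  Root H: left subtree has 7 nodes {C, L, U, B, F, Z, P}, right has 1 {S}.
    Root C: left subtree has 0 nodes { }, right has 6 {L, U, B, F, Z, P}.
      Root F: left subtree has 3 nodes {L, U, B}, right has 2 {Z, P}.
        Root U: left subtree has 1 node {L}, right has 1 {B}.
        Root P: left subtree has 1 node {Z}, right has 0 { }.

Q H C F U L B P Z S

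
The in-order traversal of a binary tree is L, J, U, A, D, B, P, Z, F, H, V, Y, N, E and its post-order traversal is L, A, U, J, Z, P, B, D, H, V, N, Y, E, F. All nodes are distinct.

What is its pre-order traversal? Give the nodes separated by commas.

The last element of post-order is the root; it splits in-order into left and right subtrees.
Root F: left subtree has 8 nodes {L, J, U, A, D, B, P, Z}, right has 5 {H, V, Y, N, E}.
  Root D: left subtree has 4 nodes {L, J, U, A}, right has 3 {B, P, Z}.
    Root J: left subtree has 1 node {L}, right has 2 {U, A}.
      Root U: left subtree has 0 nodes { }, right has 1 {A}.
    Root B: left subtree has 0 nodes { }, right has 2 {P, Z}.
      Root P: left subtree has 0 nodes { }, right has 1 {Z}.
  Root E: left subtree has 4 nodes {H, V, Y, N}, right has 0 { }.
    Root Y: left subtree has 2 nodes {H, V}, right has 1 {N}.
      Root V: left subtree has 1 node {H}, right has 0 { }.

F, D, J, L, U, A, B, P, Z, E, Y, V, H, N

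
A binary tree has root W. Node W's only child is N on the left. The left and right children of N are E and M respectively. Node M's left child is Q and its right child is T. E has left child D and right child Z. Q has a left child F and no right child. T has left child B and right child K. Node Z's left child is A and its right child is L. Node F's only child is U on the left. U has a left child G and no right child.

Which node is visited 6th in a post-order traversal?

Post-order visits the left subtree, then the right subtree, then the node.
At W: go left to N.
  At N: go left to E.
    At E: go left to D.
      D is a leaf — visit D.
    At E: go right to Z.
      At Z: go left to A.
        A is a leaf — visit A.
      At Z: go right to L.
        L is a leaf — visit L.
      Visit Z.
    Visit E.
  At N: go right to M.
    At M: go left to Q.
      At Q: go left to F.
        At F: go left to U.
          At U: go left to G.
            G is a leaf — visit G.
          At U: no right child.
          Visit U.
        At F: no right child.
        Visit F.
      At Q: no right child.
      Visit Q.
    At M: go right to T.
      At T: go left to B.
        B is a leaf — visit B.
      At T: go right to K.
        K is a leaf — visit K.
      Visit T.
    Visit M.
  Visit N.
At W: no right child.
Visit W.
Full post-order sequence: D, A, L, Z, E, G, U, F, Q, B, K, T, M, N, W.

G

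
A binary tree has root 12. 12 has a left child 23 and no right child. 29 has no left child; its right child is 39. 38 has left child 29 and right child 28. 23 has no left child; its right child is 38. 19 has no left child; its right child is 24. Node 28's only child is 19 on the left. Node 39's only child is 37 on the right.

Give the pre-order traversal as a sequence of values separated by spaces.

Pre-order visits the node, then its left subtree, then its right subtree.
Visit 12.
At 12: go left to 23.
  Visit 23.
  At 23: no left child.
  At 23: go right to 38.
    Visit 38.
    At 38: go left to 29.
      Visit 29.
      At 29: no left child.
      At 29: go right to 39.
        Visit 39.
        At 39: no left child.
        At 39: go right to 37.
          37 is a leaf — visit 37.
    At 38: go right to 28.
      Visit 28.
      At 28: go left to 19.
        Visit 19.
        At 19: no left child.
        At 19: go right to 24.
          24 is a leaf — visit 24.
      At 28: no right child.
At 12: no right child.

12 23 38 29 39 37 28 19 24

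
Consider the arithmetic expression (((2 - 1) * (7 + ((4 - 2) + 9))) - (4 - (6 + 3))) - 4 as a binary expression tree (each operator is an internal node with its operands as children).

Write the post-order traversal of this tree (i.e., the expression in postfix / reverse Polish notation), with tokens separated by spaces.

Post-order on an expression tree gives postfix notation: for each operator, emit left operand, right operand, then the operator.

2 1 - 7 4 2 - 9 + + * 4 6 3 + - - 4 -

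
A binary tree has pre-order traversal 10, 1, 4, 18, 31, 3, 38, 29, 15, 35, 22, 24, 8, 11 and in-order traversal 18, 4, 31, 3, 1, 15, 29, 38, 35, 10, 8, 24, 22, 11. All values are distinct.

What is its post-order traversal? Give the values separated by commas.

The first element of pre-order is the root; it splits in-order into left and right subtrees.
Root 10: left subtree has 9 nodes {18, 4, 31, 3, 1, 15, 29, 38, 35}, right has 4 {8, 24, 22, 11}.
  Root 1: left subtree has 4 nodes {18, 4, 31, 3}, right has 4 {15, 29, 38, 35}.
    Root 4: left subtree has 1 node {18}, right has 2 {31, 3}.
      Root 31: left subtree has 0 nodes { }, right has 1 {3}.
    Root 38: left subtree has 2 nodes {15, 29}, right has 1 {35}.
      Root 29: left subtree has 1 node {15}, right has 0 { }.
  Root 22: left subtree has 2 nodes {8, 24}, right has 1 {11}.
    Root 24: left subtree has 1 node {8}, right has 0 { }.

18, 3, 31, 4, 15, 29, 35, 38, 1, 8, 24, 11, 22, 10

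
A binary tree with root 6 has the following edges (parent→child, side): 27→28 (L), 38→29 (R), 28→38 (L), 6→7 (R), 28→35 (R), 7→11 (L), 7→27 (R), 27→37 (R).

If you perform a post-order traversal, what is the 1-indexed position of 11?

Post-order visits the left subtree, then the right subtree, then the node.
At 6: no left child.
At 6: go right to 7.
  At 7: go left to 11.
    11 is a leaf — visit 11.
  At 7: go right to 27.
    At 27: go left to 28.
      At 28: go left to 38.
        At 38: no left child.
        At 38: go right to 29.
          29 is a leaf — visit 29.
        Visit 38.
      At 28: go right to 35.
        35 is a leaf — visit 35.
      Visit 28.
    At 27: go right to 37.
      37 is a leaf — visit 37.
    Visit 27.
  Visit 7.
Visit 6.
Full post-order sequence: 11, 29, 38, 35, 28, 37, 27, 7, 6.

1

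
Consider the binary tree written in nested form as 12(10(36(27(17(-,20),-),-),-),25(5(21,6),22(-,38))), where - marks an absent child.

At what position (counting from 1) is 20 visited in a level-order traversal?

Level-order visits nodes level by level from the root, left to right within each level.
Level 0: 12
Level 1: 10, 25
Level 2: 36, 5, 22
Level 3: 27, 21, 6, 38
Level 4: 17
Level 5: 20
Full level-order sequence: 12, 10, 25, 36, 5, 22, 27, 21, 6, 38, 17, 20.

12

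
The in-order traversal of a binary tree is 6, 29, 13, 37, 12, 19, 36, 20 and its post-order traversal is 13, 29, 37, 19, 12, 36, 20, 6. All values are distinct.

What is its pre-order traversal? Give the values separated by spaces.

6 20 36 12 37 29 13 19

The last element of post-order is the root; it splits in-order into left and right subtrees.
Root 6: left subtree has 0 nodes { }, right has 7 {29, 13, 37, 12, 19, 36, 20}.
  Root 20: left subtree has 6 nodes {29, 13, 37, 12, 19, 36}, right has 0 { }.
    Root 36: left subtree has 5 nodes {29, 13, 37, 12, 19}, right has 0 { }.
      Root 12: left subtree has 3 nodes {29, 13, 37}, right has 1 {19}.
        Root 37: left subtree has 2 nodes {29, 13}, right has 0 { }.
          Root 29: left subtree has 0 nodes { }, right has 1 {13}.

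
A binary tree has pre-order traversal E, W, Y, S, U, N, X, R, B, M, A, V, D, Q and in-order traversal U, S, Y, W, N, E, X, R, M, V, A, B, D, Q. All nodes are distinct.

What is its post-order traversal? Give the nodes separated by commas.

The first element of pre-order is the root; it splits in-order into left and right subtrees.
Root E: left subtree has 5 nodes {U, S, Y, W, N}, right has 8 {X, R, M, V, A, B, D, Q}.
  Root W: left subtree has 3 nodes {U, S, Y}, right has 1 {N}.
    Root Y: left subtree has 2 nodes {U, S}, right has 0 { }.
      Root S: left subtree has 1 node {U}, right has 0 { }.
  Root X: left subtree has 0 nodes { }, right has 7 {R, M, V, A, B, D, Q}.
    Root R: left subtree has 0 nodes { }, right has 6 {M, V, A, B, D, Q}.
      Root B: left subtree has 3 nodes {M, V, A}, right has 2 {D, Q}.
        Root M: left subtree has 0 nodes { }, right has 2 {V, A}.
          Root A: left subtree has 1 node {V}, right has 0 { }.
        Root D: left subtree has 0 nodes { }, right has 1 {Q}.

U, S, Y, N, W, V, A, M, Q, D, B, R, X, E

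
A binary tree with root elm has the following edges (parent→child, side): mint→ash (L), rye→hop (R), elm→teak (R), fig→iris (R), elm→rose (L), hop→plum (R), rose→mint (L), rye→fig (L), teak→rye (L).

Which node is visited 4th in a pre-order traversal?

ash

Pre-order visits the node, then its left subtree, then its right subtree.
Visit elm.
At elm: go left to rose.
  Visit rose.
  At rose: go left to mint.
    Visit mint.
    At mint: go left to ash.
      ash is a leaf — visit ash.
    At mint: no right child.
  At rose: no right child.
At elm: go right to teak.
  Visit teak.
  At teak: go left to rye.
    Visit rye.
    At rye: go left to fig.
      Visit fig.
      At fig: no left child.
      At fig: go right to iris.
        iris is a leaf — visit iris.
    At rye: go right to hop.
      Visit hop.
      At hop: no left child.
      At hop: go right to plum.
        plum is a leaf — visit plum.
  At teak: no right child.
Full pre-order sequence: elm, rose, mint, ash, teak, rye, fig, iris, hop, plum.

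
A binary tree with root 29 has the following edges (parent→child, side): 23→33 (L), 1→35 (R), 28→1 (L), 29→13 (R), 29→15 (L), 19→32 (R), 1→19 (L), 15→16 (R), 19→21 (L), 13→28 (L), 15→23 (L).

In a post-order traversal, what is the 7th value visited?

19

Post-order visits the left subtree, then the right subtree, then the node.
At 29: go left to 15.
  At 15: go left to 23.
    At 23: go left to 33.
      33 is a leaf — visit 33.
    At 23: no right child.
    Visit 23.
  At 15: go right to 16.
    16 is a leaf — visit 16.
  Visit 15.
At 29: go right to 13.
  At 13: go left to 28.
    At 28: go left to 1.
      At 1: go left to 19.
        At 19: go left to 21.
          21 is a leaf — visit 21.
        At 19: go right to 32.
          32 is a leaf — visit 32.
        Visit 19.
      At 1: go right to 35.
        35 is a leaf — visit 35.
      Visit 1.
    At 28: no right child.
    Visit 28.
  At 13: no right child.
  Visit 13.
Visit 29.
Full post-order sequence: 33, 23, 16, 15, 21, 32, 19, 35, 1, 28, 13, 29.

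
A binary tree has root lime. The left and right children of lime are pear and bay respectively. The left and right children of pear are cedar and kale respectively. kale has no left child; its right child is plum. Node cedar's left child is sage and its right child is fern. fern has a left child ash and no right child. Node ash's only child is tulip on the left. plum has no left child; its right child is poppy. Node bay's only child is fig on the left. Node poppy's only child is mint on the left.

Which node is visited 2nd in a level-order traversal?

Level-order visits nodes level by level from the root, left to right within each level.
Level 0: lime
Level 1: pear, bay
Level 2: cedar, kale, fig
Level 3: sage, fern, plum
Level 4: ash, poppy
Level 5: tulip, mint
Full level-order sequence: lime, pear, bay, cedar, kale, fig, sage, fern, plum, ash, poppy, tulip, mint.

pear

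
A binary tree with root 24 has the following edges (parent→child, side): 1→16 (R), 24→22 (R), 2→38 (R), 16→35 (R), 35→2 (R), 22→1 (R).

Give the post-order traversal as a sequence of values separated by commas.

Post-order visits the left subtree, then the right subtree, then the node.
At 24: no left child.
At 24: go right to 22.
  At 22: no left child.
  At 22: go right to 1.
    At 1: no left child.
    At 1: go right to 16.
      At 16: no left child.
      At 16: go right to 35.
        At 35: no left child.
        At 35: go right to 2.
          At 2: no left child.
          At 2: go right to 38.
            38 is a leaf — visit 38.
          Visit 2.
        Visit 35.
      Visit 16.
    Visit 1.
  Visit 22.
Visit 24.

38, 2, 35, 16, 1, 22, 24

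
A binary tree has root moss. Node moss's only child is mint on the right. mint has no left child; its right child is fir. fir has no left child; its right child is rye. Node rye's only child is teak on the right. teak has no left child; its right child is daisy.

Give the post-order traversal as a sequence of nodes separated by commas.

Post-order visits the left subtree, then the right subtree, then the node.
At moss: no left child.
At moss: go right to mint.
  At mint: no left child.
  At mint: go right to fir.
    At fir: no left child.
    At fir: go right to rye.
      At rye: no left child.
      At rye: go right to teak.
        At teak: no left child.
        At teak: go right to daisy.
          daisy is a leaf — visit daisy.
        Visit teak.
      Visit rye.
    Visit fir.
  Visit mint.
Visit moss.

daisy, teak, rye, fir, mint, moss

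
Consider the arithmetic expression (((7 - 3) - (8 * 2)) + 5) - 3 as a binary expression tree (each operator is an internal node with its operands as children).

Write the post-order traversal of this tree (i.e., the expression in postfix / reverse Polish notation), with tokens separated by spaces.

Post-order on an expression tree gives postfix notation: for each operator, emit left operand, right operand, then the operator.

7 3 - 8 2 * - 5 + 3 -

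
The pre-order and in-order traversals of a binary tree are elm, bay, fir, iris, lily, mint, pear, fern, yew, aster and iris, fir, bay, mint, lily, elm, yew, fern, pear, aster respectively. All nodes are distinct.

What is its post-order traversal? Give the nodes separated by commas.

iris, fir, mint, lily, bay, yew, fern, aster, pear, elm

The first element of pre-order is the root; it splits in-order into left and right subtrees.
Root elm: left subtree has 5 nodes {iris, fir, bay, mint, lily}, right has 4 {yew, fern, pear, aster}.
  Root bay: left subtree has 2 nodes {iris, fir}, right has 2 {mint, lily}.
    Root fir: left subtree has 1 node {iris}, right has 0 { }.
    Root lily: left subtree has 1 node {mint}, right has 0 { }.
  Root pear: left subtree has 2 nodes {yew, fern}, right has 1 {aster}.
    Root fern: left subtree has 1 node {yew}, right has 0 { }.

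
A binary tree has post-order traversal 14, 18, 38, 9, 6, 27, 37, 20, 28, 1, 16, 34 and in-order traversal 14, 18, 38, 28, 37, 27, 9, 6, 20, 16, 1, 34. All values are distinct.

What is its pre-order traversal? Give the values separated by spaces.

The last element of post-order is the root; it splits in-order into left and right subtrees.
Root 34: left subtree has 11 nodes {14, 18, 38, 28, 37, 27, 9, 6, 20, 16, 1}, right has 0 { }.
  Root 16: left subtree has 9 nodes {14, 18, 38, 28, 37, 27, 9, 6, 20}, right has 1 {1}.
    Root 28: left subtree has 3 nodes {14, 18, 38}, right has 5 {37, 27, 9, 6, 20}.
      Root 38: left subtree has 2 nodes {14, 18}, right has 0 { }.
        Root 18: left subtree has 1 node {14}, right has 0 { }.
      Root 20: left subtree has 4 nodes {37, 27, 9, 6}, right has 0 { }.
        Root 37: left subtree has 0 nodes { }, right has 3 {27, 9, 6}.
          Root 27: left subtree has 0 nodes { }, right has 2 {9, 6}.
            Root 6: left subtree has 1 node {9}, right has 0 { }.

34 16 28 38 18 14 20 37 27 6 9 1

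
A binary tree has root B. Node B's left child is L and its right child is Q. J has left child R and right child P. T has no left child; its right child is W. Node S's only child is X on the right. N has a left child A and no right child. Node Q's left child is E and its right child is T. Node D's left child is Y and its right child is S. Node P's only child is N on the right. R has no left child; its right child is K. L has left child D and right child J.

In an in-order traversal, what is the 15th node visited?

T

In-order visits the left subtree, then the node, then the right subtree.
At B: go left to L.
  At L: go left to D.
    At D: go left to Y.
      Y is a leaf — visit Y.
    Visit D.
    At D: go right to S.
      At S: no left child.
      Visit S.
      At S: go right to X.
        X is a leaf — visit X.
  Visit L.
  At L: go right to J.
    At J: go left to R.
      At R: no left child.
      Visit R.
      At R: go right to K.
        K is a leaf — visit K.
    Visit J.
    At J: go right to P.
      At P: no left child.
      Visit P.
      At P: go right to N.
        At N: go left to A.
          A is a leaf — visit A.
        Visit N.
        At N: no right child.
Visit B.
At B: go right to Q.
  At Q: go left to E.
    E is a leaf — visit E.
  Visit Q.
  At Q: go right to T.
    At T: no left child.
    Visit T.
    At T: go right to W.
      W is a leaf — visit W.
Full in-order sequence: Y, D, S, X, L, R, K, J, P, A, N, B, E, Q, T, W.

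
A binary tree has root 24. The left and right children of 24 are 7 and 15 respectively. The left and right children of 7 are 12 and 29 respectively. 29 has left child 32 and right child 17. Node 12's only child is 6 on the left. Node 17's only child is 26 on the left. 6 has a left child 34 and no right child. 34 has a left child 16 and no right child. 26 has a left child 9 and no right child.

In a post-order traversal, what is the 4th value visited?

Post-order visits the left subtree, then the right subtree, then the node.
At 24: go left to 7.
  At 7: go left to 12.
    At 12: go left to 6.
      At 6: go left to 34.
        At 34: go left to 16.
          16 is a leaf — visit 16.
        At 34: no right child.
        Visit 34.
      At 6: no right child.
      Visit 6.
    At 12: no right child.
    Visit 12.
  At 7: go right to 29.
    At 29: go left to 32.
      32 is a leaf — visit 32.
    At 29: go right to 17.
      At 17: go left to 26.
        At 26: go left to 9.
          9 is a leaf — visit 9.
        At 26: no right child.
        Visit 26.
      At 17: no right child.
      Visit 17.
    Visit 29.
  Visit 7.
At 24: go right to 15.
  15 is a leaf — visit 15.
Visit 24.
Full post-order sequence: 16, 34, 6, 12, 32, 9, 26, 17, 29, 7, 15, 24.

12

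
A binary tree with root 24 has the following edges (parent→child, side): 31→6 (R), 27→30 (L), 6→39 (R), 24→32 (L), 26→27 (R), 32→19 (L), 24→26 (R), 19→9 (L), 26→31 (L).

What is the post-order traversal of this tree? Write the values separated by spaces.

9 19 32 39 6 31 30 27 26 24

Post-order visits the left subtree, then the right subtree, then the node.
At 24: go left to 32.
  At 32: go left to 19.
    At 19: go left to 9.
      9 is a leaf — visit 9.
    At 19: no right child.
    Visit 19.
  At 32: no right child.
  Visit 32.
At 24: go right to 26.
  At 26: go left to 31.
    At 31: no left child.
    At 31: go right to 6.
      At 6: no left child.
      At 6: go right to 39.
        39 is a leaf — visit 39.
      Visit 6.
    Visit 31.
  At 26: go right to 27.
    At 27: go left to 30.
      30 is a leaf — visit 30.
    At 27: no right child.
    Visit 27.
  Visit 26.
Visit 24.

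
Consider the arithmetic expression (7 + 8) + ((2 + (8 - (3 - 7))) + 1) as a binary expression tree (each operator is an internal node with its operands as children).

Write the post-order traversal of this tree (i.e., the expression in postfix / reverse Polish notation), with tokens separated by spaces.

Post-order on an expression tree gives postfix notation: for each operator, emit left operand, right operand, then the operator.

7 8 + 2 8 3 7 - - + 1 + +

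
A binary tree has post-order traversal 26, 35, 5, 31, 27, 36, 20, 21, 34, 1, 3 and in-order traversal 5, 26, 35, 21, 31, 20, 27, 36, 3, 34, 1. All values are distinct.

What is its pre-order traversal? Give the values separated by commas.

The last element of post-order is the root; it splits in-order into left and right subtrees.
Root 3: left subtree has 8 nodes {5, 26, 35, 21, 31, 20, 27, 36}, right has 2 {34, 1}.
  Root 21: left subtree has 3 nodes {5, 26, 35}, right has 4 {31, 20, 27, 36}.
    Root 5: left subtree has 0 nodes { }, right has 2 {26, 35}.
      Root 35: left subtree has 1 node {26}, right has 0 { }.
    Root 20: left subtree has 1 node {31}, right has 2 {27, 36}.
      Root 36: left subtree has 1 node {27}, right has 0 { }.
  Root 1: left subtree has 1 node {34}, right has 0 { }.

3, 21, 5, 35, 26, 20, 31, 36, 27, 1, 34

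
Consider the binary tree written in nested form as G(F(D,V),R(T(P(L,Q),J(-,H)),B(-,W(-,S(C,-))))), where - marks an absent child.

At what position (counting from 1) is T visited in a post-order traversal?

Post-order visits the left subtree, then the right subtree, then the node.
At G: go left to F.
  At F: go left to D.
    D is a leaf — visit D.
  At F: go right to V.
    V is a leaf — visit V.
  Visit F.
At G: go right to R.
  At R: go left to T.
    At T: go left to P.
      At P: go left to L.
        L is a leaf — visit L.
      At P: go right to Q.
        Q is a leaf — visit Q.
      Visit P.
    At T: go right to J.
      At J: no left child.
      At J: go right to H.
        H is a leaf — visit H.
      Visit J.
    Visit T.
  At R: go right to B.
    At B: no left child.
    At B: go right to W.
      At W: no left child.
      At W: go right to S.
        At S: go left to C.
          C is a leaf — visit C.
        At S: no right child.
        Visit S.
      Visit W.
    Visit B.
  Visit R.
Visit G.
Full post-order sequence: D, V, F, L, Q, P, H, J, T, C, S, W, B, R, G.

9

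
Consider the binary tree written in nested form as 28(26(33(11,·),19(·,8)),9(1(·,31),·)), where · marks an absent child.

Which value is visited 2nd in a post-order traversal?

Post-order visits the left subtree, then the right subtree, then the node.
At 28: go left to 26.
  At 26: go left to 33.
    At 33: go left to 11.
      11 is a leaf — visit 11.
    At 33: no right child.
    Visit 33.
  At 26: go right to 19.
    At 19: no left child.
    At 19: go right to 8.
      8 is a leaf — visit 8.
    Visit 19.
  Visit 26.
At 28: go right to 9.
  At 9: go left to 1.
    At 1: no left child.
    At 1: go right to 31.
      31 is a leaf — visit 31.
    Visit 1.
  At 9: no right child.
  Visit 9.
Visit 28.
Full post-order sequence: 11, 33, 8, 19, 26, 31, 1, 9, 28.

33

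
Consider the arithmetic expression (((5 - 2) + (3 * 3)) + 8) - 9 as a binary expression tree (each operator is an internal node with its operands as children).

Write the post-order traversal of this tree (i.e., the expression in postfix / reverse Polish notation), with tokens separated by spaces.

5 2 - 3 3 * + 8 + 9 -

Post-order on an expression tree gives postfix notation: for each operator, emit left operand, right operand, then the operator.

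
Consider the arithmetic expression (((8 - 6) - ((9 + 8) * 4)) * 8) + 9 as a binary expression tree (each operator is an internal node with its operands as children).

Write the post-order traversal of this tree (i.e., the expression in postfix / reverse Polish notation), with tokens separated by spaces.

8 6 - 9 8 + 4 * - 8 * 9 +

Post-order on an expression tree gives postfix notation: for each operator, emit left operand, right operand, then the operator.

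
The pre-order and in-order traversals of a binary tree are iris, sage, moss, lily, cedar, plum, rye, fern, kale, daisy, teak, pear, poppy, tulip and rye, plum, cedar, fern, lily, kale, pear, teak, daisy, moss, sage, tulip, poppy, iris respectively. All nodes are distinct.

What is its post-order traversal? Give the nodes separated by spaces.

The first element of pre-order is the root; it splits in-order into left and right subtrees.
Root iris: left subtree has 13 nodes {rye, plum, cedar, fern, lily, kale, pear, teak, daisy, moss, sage, tulip, poppy}, right has 0 { }.
  Root sage: left subtree has 10 nodes {rye, plum, cedar, fern, lily, kale, pear, teak, daisy, moss}, right has 2 {tulip, poppy}.
    Root moss: left subtree has 9 nodes {rye, plum, cedar, fern, lily, kale, pear, teak, daisy}, right has 0 { }.
      Root lily: left subtree has 4 nodes {rye, plum, cedar, fern}, right has 4 {kale, pear, teak, daisy}.
        Root cedar: left subtree has 2 nodes {rye, plum}, right has 1 {fern}.
          Root plum: left subtree has 1 node {rye}, right has 0 { }.
        Root kale: left subtree has 0 nodes { }, right has 3 {pear, teak, daisy}.
          Root daisy: left subtree has 2 nodes {pear, teak}, right has 0 { }.
            Root teak: left subtree has 1 node {pear}, right has 0 { }.
    Root poppy: left subtree has 1 node {tulip}, right has 0 { }.

rye plum fern cedar pear teak daisy kale lily moss tulip poppy sage iris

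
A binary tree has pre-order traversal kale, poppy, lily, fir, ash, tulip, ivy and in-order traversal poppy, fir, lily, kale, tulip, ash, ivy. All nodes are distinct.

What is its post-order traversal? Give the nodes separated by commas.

The first element of pre-order is the root; it splits in-order into left and right subtrees.
Root kale: left subtree has 3 nodes {poppy, fir, lily}, right has 3 {tulip, ash, ivy}.
  Root poppy: left subtree has 0 nodes { }, right has 2 {fir, lily}.
    Root lily: left subtree has 1 node {fir}, right has 0 { }.
  Root ash: left subtree has 1 node {tulip}, right has 1 {ivy}.

fir, lily, poppy, tulip, ivy, ash, kale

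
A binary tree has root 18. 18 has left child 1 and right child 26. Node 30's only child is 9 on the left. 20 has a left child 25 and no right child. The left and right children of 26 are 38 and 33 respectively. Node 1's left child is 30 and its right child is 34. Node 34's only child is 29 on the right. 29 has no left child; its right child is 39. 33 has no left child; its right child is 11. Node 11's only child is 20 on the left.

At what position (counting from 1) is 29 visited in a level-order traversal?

9

Level-order visits nodes level by level from the root, left to right within each level.
Level 0: 18
Level 1: 1, 26
Level 2: 30, 34, 38, 33
Level 3: 9, 29, 11
Level 4: 39, 20
Level 5: 25
Full level-order sequence: 18, 1, 26, 30, 34, 38, 33, 9, 29, 11, 39, 20, 25.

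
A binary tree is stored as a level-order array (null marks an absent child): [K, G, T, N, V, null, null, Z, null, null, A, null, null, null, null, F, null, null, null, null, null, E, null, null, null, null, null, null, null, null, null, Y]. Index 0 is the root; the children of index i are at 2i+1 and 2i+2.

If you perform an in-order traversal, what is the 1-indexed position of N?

4

In-order visits the left subtree, then the node, then the right subtree.
At K: go left to G.
  At G: go left to N.
    At N: go left to Z.
      At Z: go left to F.
        At F: go left to Y.
          Y is a leaf — visit Y.
        Visit F.
        At F: no right child.
      Visit Z.
      At Z: no right child.
    Visit N.
    At N: no right child.
  Visit G.
  At G: go right to V.
    At V: no left child.
    Visit V.
    At V: go right to A.
      At A: go left to E.
        E is a leaf — visit E.
      Visit A.
      At A: no right child.
Visit K.
At K: go right to T.
  T is a leaf — visit T.
Full in-order sequence: Y, F, Z, N, G, V, E, A, K, T.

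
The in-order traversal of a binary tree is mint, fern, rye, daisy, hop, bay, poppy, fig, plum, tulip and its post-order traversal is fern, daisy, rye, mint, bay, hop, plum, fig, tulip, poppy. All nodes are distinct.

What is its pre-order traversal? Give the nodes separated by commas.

poppy, hop, mint, rye, fern, daisy, bay, tulip, fig, plum

The last element of post-order is the root; it splits in-order into left and right subtrees.
Root poppy: left subtree has 6 nodes {mint, fern, rye, daisy, hop, bay}, right has 3 {fig, plum, tulip}.
  Root hop: left subtree has 4 nodes {mint, fern, rye, daisy}, right has 1 {bay}.
    Root mint: left subtree has 0 nodes { }, right has 3 {fern, rye, daisy}.
      Root rye: left subtree has 1 node {fern}, right has 1 {daisy}.
  Root tulip: left subtree has 2 nodes {fig, plum}, right has 0 { }.
    Root fig: left subtree has 0 nodes { }, right has 1 {plum}.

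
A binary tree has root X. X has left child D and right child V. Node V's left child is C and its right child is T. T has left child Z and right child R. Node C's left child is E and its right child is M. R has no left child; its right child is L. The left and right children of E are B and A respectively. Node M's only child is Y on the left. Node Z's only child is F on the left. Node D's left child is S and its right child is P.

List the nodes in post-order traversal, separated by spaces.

S P D B A E Y M C F Z L R T V X

Post-order visits the left subtree, then the right subtree, then the node.
At X: go left to D.
  At D: go left to S.
    S is a leaf — visit S.
  At D: go right to P.
    P is a leaf — visit P.
  Visit D.
At X: go right to V.
  At V: go left to C.
    At C: go left to E.
      At E: go left to B.
        B is a leaf — visit B.
      At E: go right to A.
        A is a leaf — visit A.
      Visit E.
    At C: go right to M.
      At M: go left to Y.
        Y is a leaf — visit Y.
      At M: no right child.
      Visit M.
    Visit C.
  At V: go right to T.
    At T: go left to Z.
      At Z: go left to F.
        F is a leaf — visit F.
      At Z: no right child.
      Visit Z.
    At T: go right to R.
      At R: no left child.
      At R: go right to L.
        L is a leaf — visit L.
      Visit R.
    Visit T.
  Visit V.
Visit X.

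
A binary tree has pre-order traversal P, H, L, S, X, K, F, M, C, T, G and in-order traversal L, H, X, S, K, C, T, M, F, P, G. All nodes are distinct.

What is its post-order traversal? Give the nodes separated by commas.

L, X, T, C, M, F, K, S, H, G, P

The first element of pre-order is the root; it splits in-order into left and right subtrees.
Root P: left subtree has 9 nodes {L, H, X, S, K, C, T, M, F}, right has 1 {G}.
  Root H: left subtree has 1 node {L}, right has 7 {X, S, K, C, T, M, F}.
    Root S: left subtree has 1 node {X}, right has 5 {K, C, T, M, F}.
      Root K: left subtree has 0 nodes { }, right has 4 {C, T, M, F}.
        Root F: left subtree has 3 nodes {C, T, M}, right has 0 { }.
          Root M: left subtree has 2 nodes {C, T}, right has 0 { }.
            Root C: left subtree has 0 nodes { }, right has 1 {T}.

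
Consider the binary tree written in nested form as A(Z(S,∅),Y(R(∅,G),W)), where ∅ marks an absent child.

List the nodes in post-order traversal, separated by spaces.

S Z G R W Y A

Post-order visits the left subtree, then the right subtree, then the node.
At A: go left to Z.
  At Z: go left to S.
    S is a leaf — visit S.
  At Z: no right child.
  Visit Z.
At A: go right to Y.
  At Y: go left to R.
    At R: no left child.
    At R: go right to G.
      G is a leaf — visit G.
    Visit R.
  At Y: go right to W.
    W is a leaf — visit W.
  Visit Y.
Visit A.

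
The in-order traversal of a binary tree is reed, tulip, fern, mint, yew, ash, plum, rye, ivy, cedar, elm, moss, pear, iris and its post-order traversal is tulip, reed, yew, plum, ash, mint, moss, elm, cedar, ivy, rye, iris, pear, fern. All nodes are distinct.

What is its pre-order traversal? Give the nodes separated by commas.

The last element of post-order is the root; it splits in-order into left and right subtrees.
Root fern: left subtree has 2 nodes {reed, tulip}, right has 11 {mint, yew, ash, plum, rye, ivy, cedar, elm, moss, pear, iris}.
  Root reed: left subtree has 0 nodes { }, right has 1 {tulip}.
  Root pear: left subtree has 9 nodes {mint, yew, ash, plum, rye, ivy, cedar, elm, moss}, right has 1 {iris}.
    Root rye: left subtree has 4 nodes {mint, yew, ash, plum}, right has 4 {ivy, cedar, elm, moss}.
      Root mint: left subtree has 0 nodes { }, right has 3 {yew, ash, plum}.
        Root ash: left subtree has 1 node {yew}, right has 1 {plum}.
      Root ivy: left subtree has 0 nodes { }, right has 3 {cedar, elm, moss}.
        Root cedar: left subtree has 0 nodes { }, right has 2 {elm, moss}.
          Root elm: left subtree has 0 nodes { }, right has 1 {moss}.

fern, reed, tulip, pear, rye, mint, ash, yew, plum, ivy, cedar, elm, moss, iris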